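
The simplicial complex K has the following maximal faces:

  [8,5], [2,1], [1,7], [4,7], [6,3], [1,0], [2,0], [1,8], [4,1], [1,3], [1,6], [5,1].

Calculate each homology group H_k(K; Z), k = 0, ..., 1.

Fix the vertex order 0 < 1 < 2 < 3 < 4 < 5 < 6 < 7 < 8 and write every simplex with vertices in increasing order. Then dim K = 1 and the simplices of K are:

  0-simplices (9): [0], [1], [2], [3], [4], [5], [6], [7], [8]
  1-simplices (12): [0,1], [0,2], [1,2], [1,3], [1,4], [1,5], [1,6], [1,7], [1,8], [3,6], [4,7], [5,8]

giving chain groups C_0 ≅ Z^9, C_1 ≅ Z^12.

∂_1: C_1 → C_0 maps an edge to its endpoints' difference, ∂[p,q] = q − p. For instance
  ∂[1,4] = [4] − [1].
As a 9×12 matrix over Z this has rank 8, with invariant factors (1,1,1,1,1,1,1,1).

Now H_k = ker ∂_k / im ∂_{k+1}, so:

  H_0: rank C_0 − rank ∂_1 = 9 − 8 = 1, and the invariant factors of ∂_1 are all 1, so H_0 ≅ Z.
  H_1: rank ker ∂_1 − rank ∂_2 = (12 − 8) − 0 = 4, and there is no ∂_2, so H_1 ≅ Z^4.

As a check, the Euler characteristic is 9 − 12 = -3, which agrees with 1 − 4 = -3.

H_0 = Z,  H_1 = Z^4.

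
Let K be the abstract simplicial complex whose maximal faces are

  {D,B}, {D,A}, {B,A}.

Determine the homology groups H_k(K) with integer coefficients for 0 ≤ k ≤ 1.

H_0 ≅ Z,  H_1 ≅ Z.

Fix the vertex order A < B < D and write every simplex with vertices in increasing order. Then dim K = 1 and the simplices of K are:

  0-simplices (3): A, B, D
  1-simplices (3): AB, AD, BD

so the chain groups are C_0 ≅ Z^3, C_1 ≅ Z^3.

Boundary ∂_1: C_1 → C_0 is given by ∂[p,q] = [q] − [p]. For instance
  ∂BD = D − B.
The resulting 3×3 matrix has rank 2, and its Smith normal form has invariant factors (1,1).

From H_k ≅ ker(∂_k) / im(∂_{k+1}) we obtain:

  H_0: rank C_0 − rank ∂_1 = 3 − 2 = 1, and the invariant factors of ∂_1 are all 1, so H_0 = Z.
  H_1: rank ker ∂_1 − rank ∂_2 = (3 − 2) − 0 = 1, and there is no ∂_2, so H_1 = Z.

As a check, the Euler characteristic is 3 − 3 = 0, which agrees with 1 − 1 = 0.
(K is a triangulation of the circle S^1.)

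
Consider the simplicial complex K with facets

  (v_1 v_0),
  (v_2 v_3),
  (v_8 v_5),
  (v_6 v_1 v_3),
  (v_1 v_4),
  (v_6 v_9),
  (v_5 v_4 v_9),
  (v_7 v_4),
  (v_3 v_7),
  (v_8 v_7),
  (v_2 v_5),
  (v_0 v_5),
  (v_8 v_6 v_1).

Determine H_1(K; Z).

H_1 = Z^6.

Take the total order v_0 < v_1 < v_2 < v_3 < v_4 < v_5 < v_6 < v_7 < v_8 < v_9 on the vertex set. Then K (dimension 2) consists of the simplices:

  0-simplices (10): [v_0], [v_1], [v_2], [v_3], [v_4], [v_5], [v_6], [v_7], [v_8], [v_9]
  1-simplices (18): (18 of them)
  2-simplices (3): [v_1,v_3,v_6], [v_1,v_6,v_8], [v_4,v_5,v_9]

giving chain groups C_0 ≅ Z^10, C_1 ≅ Z^18, C_2 ≅ Z^3.

The boundary map ∂_1: C_1 → C_0 sends each edge [p,q] (with p < q) to q − p. For instance
  ∂[v_6,v_9] = [v_9] − [v_6].
This gives a 10×18 integer matrix of rank 9; reducing to Smith normal form yields diagonal entries (1,1,1,1,1,1,1,1,1).

Boundary ∂_2: C_2 → C_1 acts by ∂[p,q,r] = [q,r] − [p,r] + [p,q]. For instance
  ∂[v_4,v_5,v_9] = [v_5,v_9] − [v_4,v_9] + [v_4,v_5],
  ∂[v_1,v_6,v_8] = [v_6,v_8] − [v_1,v_8] + [v_1,v_6].
The resulting 18×3 matrix has rank 3, and its Smith normal form has invariant factors (1,1,1).

Computing H_k = (kernel of ∂_k) / (image of ∂_{k+1}):

  H_1: rank ker ∂_1 − rank ∂_2 = (18 − 9) − 3 = 6, and the invariant factors of ∂_2 are all 1, so H_1 = Z^6.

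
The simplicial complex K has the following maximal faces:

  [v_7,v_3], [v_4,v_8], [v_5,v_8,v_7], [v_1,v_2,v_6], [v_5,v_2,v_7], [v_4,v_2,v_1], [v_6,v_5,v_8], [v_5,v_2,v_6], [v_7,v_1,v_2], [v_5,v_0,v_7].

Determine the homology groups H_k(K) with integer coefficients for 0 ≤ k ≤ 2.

H_0 = Z,  H_1 = Z,  H_2 = 0.

Take the total order v_0 < v_1 < v_2 < v_3 < v_4 < v_5 < v_6 < v_7 < v_8 on the vertex set. Then K (dimension 2) consists of the simplices:

  0-simplices (9): [v_0], [v_1], [v_2], [v_3], [v_4], [v_5], [v_6], [v_7], [v_8]
  1-simplices (17): (17 of them)
  2-simplices (8): [v_0,v_5,v_7], [v_1,v_2,v_4], [v_1,v_2,v_6], [v_1,v_2,v_7], [v_2,v_5,v_6], [v_2,v_5,v_7], [v_5,v_6,v_8], [v_5,v_7,v_8]

so the chain groups are C_0 ≅ Z^9, C_1 ≅ Z^17, C_2 ≅ Z^8.

∂_1: C_1 → C_0 maps an edge to its endpoints' difference, ∂[p,q] = q − p. For instance
  ∂[v_2,v_5] = [v_5] − [v_2].
The 9×17 boundary matrix has rank 8 and Smith normal form diag(1,1,1,1,1,1,1,1).

Boundary ∂_2: C_2 → C_1 maps a triangle to the signed sum of its edges. For instance
  ∂[v_0,v_5,v_7] = [v_5,v_7] − [v_0,v_7] + [v_0,v_5],
  ∂[v_1,v_2,v_7] = [v_2,v_7] − [v_1,v_7] + [v_1,v_2].
This gives a 17×8 integer matrix of rank 8; reducing to Smith normal form yields diagonal entries (1,1,1,1,1,1,1,1).

From H_k ≅ ker(∂_k) / im(∂_{k+1}) we obtain:

  H_0: rank C_0 − rank ∂_1 = 9 − 8 = 1, and the invariant factors of ∂_1 are all 1, so H_0 = Z.
  H_1: rank ker ∂_1 − rank ∂_2 = (17 − 8) − 8 = 1, and the invariant factors of ∂_2 are all 1, so H_1 = Z.
  H_2: rank ker ∂_2 − rank ∂_3 = (8 − 8) − 0 = 0, and there is no ∂_3, so H_2 = 0.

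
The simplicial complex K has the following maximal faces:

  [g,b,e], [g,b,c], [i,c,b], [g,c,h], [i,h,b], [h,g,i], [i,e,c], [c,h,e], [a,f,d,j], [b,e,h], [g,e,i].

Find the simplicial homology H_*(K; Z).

H_0 ≅ Z^2,  H_1 ≅ Z/2,  H_2 = 0,  H_3 = 0.

We work with the vertex ordering a < b < c < d < e < f < g < h < i < j. The simplices of K, each written with vertices in increasing order, are:

  0-simplices (10): a, b, c, d, e, f, g, h, i, j
  1-simplices (21): ad, af, aj, bc, be, bg, bh, bi, ce, cg, ch, ci, df, dj, eg, eh, ei, fj, gh, gi, hi
  2-simplices (14): adf, adj, afj, bcg, bci, beg, beh, bhi, ceh, cei, cgh, dfj, egi, ghi
  3-simplices (1): adfj

giving chain groups C_0 ≅ Z^10, C_1 ≅ Z^21, C_2 ≅ Z^14, C_3 ≅ Z^1.

∂_1: C_1 → C_0 maps an edge to its endpoints' difference, ∂[p,q] = q − p.
The resulting 10×21 matrix has rank 8, and its Smith normal form has invariant factors (1,1,1,1,1,1,1,1).

Boundary ∂_2: C_2 → C_1 acts by ∂[p,q,r] = [q,r] − [p,r] + [p,q]. For instance
  ∂cgh = gh − ch + cg,
  ∂afj = fj − aj + af.
The 21×14 boundary matrix has rank 13 and Smith normal form diag(1,1,1,1,1,1,1,1,1,1,1,1,2).

∂_3: C_3 → C_2 sends each 3-simplex σ to the alternating sum Σ_i (−1)^i (σ with its i-th vertex removed). For instance
  ∂adfj = dfj − afj + adj − adf.
The resulting 14×1 matrix has rank 1, and its Smith normal form has invariant factors (1).

Reading off H_k = ker ∂_k / im ∂_{k+1}:

  H_0: rank C_0 − rank ∂_1 = 10 − 8 = 2, and the invariant factors of ∂_1 are all 1, so H_0 ≅ Z^2.
  H_1: rank ker ∂_1 − rank ∂_2 = (21 − 8) − 13 = 0, and ∂_2 has invariant factor 2 > 1, so H_1 ≅ Z/2.
  H_2: rank ker ∂_2 − rank ∂_3 = (14 − 13) − 1 = 0, and the invariant factors of ∂_3 are all 1, so H_2 ≅ 0.
  H_3: rank ker ∂_3 − rank ∂_4 = (1 − 1) − 0 = 0, and there is no ∂_4, so H_3 ≅ 0.

(K is a triangulation of the disjoint union of the real projective plane RP^2 and the 3-simplex.)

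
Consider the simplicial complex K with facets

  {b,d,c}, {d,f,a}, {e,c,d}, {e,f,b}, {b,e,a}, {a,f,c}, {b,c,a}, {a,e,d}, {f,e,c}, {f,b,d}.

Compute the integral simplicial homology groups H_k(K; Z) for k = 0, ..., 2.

K has 6 vertices, 15 edges, 10 triangles.
rank ∂_0 = 0, rank ∂_1 = 5 ⇒ b_0 = 6 − 0 − 5 = 1; all invariant factors of ∂_1 are 1 so no torsion. So H_0 ≅ Z.
rank ∂_1 = 5, rank ∂_2 = 10 ⇒ b_1 = 15 − 5 − 10 = 0; ∂_2 has invariant factor(s) [2] giving torsion. So H_1 ≅ Z/2.
rank ∂_2 = 10, rank ∂_3 = 0 ⇒ b_2 = 10 − 10 − 0 = 0. So H_2 ≅ 0.

H_0 = Z,  H_1 = Z/2,  H_2 = 0.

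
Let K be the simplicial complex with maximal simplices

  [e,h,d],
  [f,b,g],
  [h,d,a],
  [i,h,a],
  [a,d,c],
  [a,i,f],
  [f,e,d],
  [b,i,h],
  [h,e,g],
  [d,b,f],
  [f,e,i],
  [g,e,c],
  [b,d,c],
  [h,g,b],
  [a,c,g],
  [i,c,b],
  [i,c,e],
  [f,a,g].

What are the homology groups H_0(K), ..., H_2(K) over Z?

Take the total order a < b < c < d < e < f < g < h < i on the vertex set. Then K (dimension 2) consists of the simplices:

  0-simplices (9): a, b, c, d, e, f, g, h, i
  1-simplices (27): ac, ad, af, ag, ah, ai, bc, bd, bf, bg, bh, bi, cd, ce, cg, ci, de, df, dh, ef, eg, eh, ei, fg, fi, gh, hi
  2-simplices (18): acd, acg, adh, afg, afi, ahi, bcd, bci, bdf, bfg, bgh, bhi, ceg, cei, def, deh, efi, egh

Hence C_0 ≅ Z^9, C_1 ≅ Z^27, C_2 ≅ Z^18.

The boundary map ∂_1: C_1 → C_0 maps an edge to its endpoints' difference, ∂[p,q] = q − p. For instance
  ∂bi = i − b.
The resulting 9×27 matrix has rank 8, and its Smith normal form has invariant factors (1,1,1,1,1,1,1,1).

∂_2: C_2 → C_1 maps a triangle to the signed sum of its edges. For instance
  ∂afg = fg − ag + af,
  ∂def = ef − df + de.
The 27×18 boundary matrix has rank 17 and Smith normal form diag(1,1,1,1,1,1,1,1,1,1,1,1,1,1,1,1,1).

Computing H_k = (kernel of ∂_k) / (image of ∂_{k+1}):

  H_0: rank C_0 − rank ∂_1 = 9 − 8 = 1, and the invariant factors of ∂_1 are all 1, so H_0 = Z.
  H_1: rank ker ∂_1 − rank ∂_2 = (27 − 8) − 17 = 2, and the invariant factors of ∂_2 are all 1, so H_1 = Z^2.
  H_2: rank ker ∂_2 − rank ∂_3 = (18 − 17) − 0 = 1, and there is no ∂_3, so H_2 = Z.

As a check, the Euler characteristic is 9 − 27 + 18 = 0, which agrees with 1 − 2 + 1 = 0.
(K is a triangulation of the torus T^2.)

H_0 = Z,  H_1 = Z^2,  H_2 = Z.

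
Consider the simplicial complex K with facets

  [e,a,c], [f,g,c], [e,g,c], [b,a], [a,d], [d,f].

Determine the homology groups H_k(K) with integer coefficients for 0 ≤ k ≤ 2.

K has 7 vertices, 10 edges, 3 triangles.
rank ∂_0 = 0, rank ∂_1 = 6 ⇒ b_0 = 7 − 0 − 6 = 1; all invariant factors of ∂_1 are 1 so no torsion. So H_0 = Z.
rank ∂_1 = 6, rank ∂_2 = 3 ⇒ b_1 = 10 − 6 − 3 = 1; all invariant factors of ∂_2 are 1 so no torsion. So H_1 = Z.
rank ∂_2 = 3, rank ∂_3 = 0 ⇒ b_2 = 3 − 3 − 0 = 0. So H_2 = 0.

H_0 = Z,  H_1 = Z,  H_2 = 0.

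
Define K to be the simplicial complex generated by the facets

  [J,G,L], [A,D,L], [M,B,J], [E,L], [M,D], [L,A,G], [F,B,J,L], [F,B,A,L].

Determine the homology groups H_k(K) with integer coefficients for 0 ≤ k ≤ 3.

H_0 = Z,  H_1 = Z,  H_2 = 0,  H_3 = 0.

We work with the vertex ordering A < B < D < E < F < G < J < L < M. The simplices of K, each written with vertices in increasing order, are:

  0-simplices (9): A, B, D, E, F, G, J, L, M
  1-simplices (18): AB, AD, AF, AG, AL, BF, BJ, BL, BM, DL, DM, EL, FJ, FL, GJ, GL, JL, JM
  2-simplices (11): ABF, ABL, ADL, AFL, AGL, BFJ, BFL, BJL, BJM, FJL, GJL
  3-simplices (2): ABFL, BFJL

giving chain groups C_0 ≅ Z^9, C_1 ≅ Z^18, C_2 ≅ Z^11, C_3 ≅ Z^2.

The boundary map ∂_1: C_1 → C_0 is given by ∂[p,q] = [q] − [p].
This gives a 9×18 integer matrix of rank 8; reducing to Smith normal form yields diagonal entries (1,1,1,1,1,1,1,1).

The boundary map ∂_2: C_2 → C_1 maps a triangle to the signed sum of its edges. For instance
  ∂BFL = FL − BL + BF,
  ∂AGL = GL − AL + AG.
The 18×11 boundary matrix has rank 9 and Smith normal form diag(1,1,1,1,1,1,1,1,1).

∂_3: C_3 → C_2 sends each 3-simplex σ to the alternating sum Σ_i (−1)^i (σ with its i-th vertex removed). For instance
  ∂ABFL = BFL − AFL + ABL − ABF,
  ∂BFJL = FJL − BJL + BFL − BFJ.
As a 11×2 matrix over Z this has rank 2, with invariant factors (1,1).

Now H_k = ker ∂_k / im ∂_{k+1}, so:

  H_0: rank C_0 − rank ∂_1 = 9 − 8 = 1, and the invariant factors of ∂_1 are all 1, so H_0 ≅ Z.
  H_1: rank ker ∂_1 − rank ∂_2 = (18 − 8) − 9 = 1, and the invariant factors of ∂_2 are all 1, so H_1 ≅ Z.
  H_2: rank ker ∂_2 − rank ∂_3 = (11 − 9) − 2 = 0, and the invariant factors of ∂_3 are all 1, so H_2 ≅ 0.
  H_3: rank ker ∂_3 − rank ∂_4 = (2 − 2) − 0 = 0, and there is no ∂_4, so H_3 ≅ 0.

As a check, the Euler characteristic is 9 − 18 + 11 − 2 = 0, which agrees with 1 − 1 + 0 − 0 = 0.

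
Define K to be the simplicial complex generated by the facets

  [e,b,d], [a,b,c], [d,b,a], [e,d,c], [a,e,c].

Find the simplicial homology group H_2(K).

Take the total order a < b < c < d < e on the vertex set. Then K (dimension 2) consists of the simplices:

  0-simplices (5): a, b, c, d, e
  1-simplices (10): ab, ac, ad, ae, bc, bd, be, cd, ce, de
  2-simplices (5): abc, abd, ace, bde, cde

giving chain groups C_0 ≅ Z^5, C_1 ≅ Z^10, C_2 ≅ Z^5.

Boundary ∂_1: C_1 → C_0 maps an edge to its endpoints' difference, ∂[p,q] = q − p. For instance
  ∂ad = d − a.
This gives a 5×10 integer matrix of rank 4; reducing to Smith normal form yields diagonal entries (1,1,1,1).

∂_2: C_2 → C_1 acts by ∂[p,q,r] = [q,r] − [p,r] + [p,q]. For instance
  ∂abc = bc − ac + ab,
  ∂ace = ce − ae + ac.
This gives a 10×5 integer matrix of rank 5; reducing to Smith normal form yields diagonal entries (1,1,1,1,1).

Computing H_k = (kernel of ∂_k) / (image of ∂_{k+1}):

  H_2: rank ker ∂_2 − rank ∂_3 = (5 − 5) − 0 = 0, and there is no ∂_3, so H_2 = 0.

H_2 ≅ 0.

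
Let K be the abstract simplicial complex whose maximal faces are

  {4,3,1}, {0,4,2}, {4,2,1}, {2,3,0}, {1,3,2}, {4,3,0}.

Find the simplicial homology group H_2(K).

We work with the vertex ordering 0 < 1 < 2 < 3 < 4. The simplices of K, each written with vertices in increasing order, are:

  0-simplices (5): [0], [1], [2], [3], [4]
  1-simplices (9): [0,2], [0,3], [0,4], [1,2], [1,3], [1,4], [2,3], [2,4], [3,4]
  2-simplices (6): [0,2,3], [0,2,4], [0,3,4], [1,2,3], [1,2,4], [1,3,4]

Hence C_0 ≅ Z^5, C_1 ≅ Z^9, C_2 ≅ Z^6.

∂_1: C_1 → C_0 maps an edge to its endpoints' difference, ∂[p,q] = q − p.
This gives a 5×9 integer matrix of rank 4; reducing to Smith normal form yields diagonal entries (1,1,1,1).

The boundary map ∂_2: C_2 → C_1 acts by ∂[p,q,r] = [q,r] − [p,r] + [p,q]. For instance
  ∂[1,3,4] = [3,4] − [1,4] + [1,3],
  ∂[1,2,4] = [2,4] − [1,4] + [1,2].
As a 9×6 matrix over Z this has rank 5, with invariant factors (1,1,1,1,1).

Now H_k = ker ∂_k / im ∂_{k+1}, so:

  H_2: rank ker ∂_2 − rank ∂_3 = (6 − 5) − 0 = 1, and there is no ∂_3, so H_2 ≅ Z.

(K is a triangulation of the 2-sphere S^2.)

H_2 = Z.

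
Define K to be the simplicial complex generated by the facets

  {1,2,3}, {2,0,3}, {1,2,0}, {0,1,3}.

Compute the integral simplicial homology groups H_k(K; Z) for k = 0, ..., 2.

H_0 ≅ Z,  H_1 = 0,  H_2 ≅ Z.

Fix the vertex order 0 < 1 < 2 < 3 and write every simplex with vertices in increasing order. Then dim K = 2 and the simplices of K are:

  0-simplices (4): [0], [1], [2], [3]
  1-simplices (6): [0,1], [0,2], [0,3], [1,2], [1,3], [2,3]
  2-simplices (4): [0,1,2], [0,1,3], [0,2,3], [1,2,3]

so the chain groups are C_0 ≅ Z^4, C_1 ≅ Z^6, C_2 ≅ Z^4.

Boundary ∂_1: C_1 → C_0 sends each edge [p,q] (with p < q) to q − p. For instance
  ∂[1,2] = [2] − [1].
As a 4×6 matrix over Z this has rank 3, with invariant factors (1,1,1).

∂_2: C_2 → C_1 maps a triangle to the signed sum of its edges. For instance
  ∂[0,2,3] = [2,3] − [0,3] + [0,2],
  ∂[0,1,2] = [1,2] − [0,2] + [0,1].
This gives a 6×4 integer matrix of rank 3; reducing to Smith normal form yields diagonal entries (1,1,1).

From H_k ≅ ker(∂_k) / im(∂_{k+1}) we obtain:

  H_0: rank C_0 − rank ∂_1 = 4 − 3 = 1, and the invariant factors of ∂_1 are all 1, so H_0 ≅ Z.
  H_1: rank ker ∂_1 − rank ∂_2 = (6 − 3) − 3 = 0, and the invariant factors of ∂_2 are all 1, so H_1 ≅ 0.
  H_2: rank ker ∂_2 − rank ∂_3 = (4 − 3) − 0 = 1, and there is no ∂_3, so H_2 ≅ Z.

As a check, the Euler characteristic is 4 − 6 + 4 = 2, which agrees with 1 − 0 + 1 = 2.
(K is a triangulation of the 2-sphere S^2.)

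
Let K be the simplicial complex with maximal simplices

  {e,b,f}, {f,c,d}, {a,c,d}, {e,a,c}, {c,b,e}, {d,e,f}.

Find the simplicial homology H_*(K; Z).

H_0 ≅ Z,  H_1 ≅ Z,  H_2 = 0.

We work with the vertex ordering a < b < c < d < e < f. The simplices of K, each written with vertices in increasing order, are:

  0-simplices (6): a, b, c, d, e, f
  1-simplices (12): ac, ad, ae, bc, be, bf, cd, ce, cf, de, df, ef
  2-simplices (6): acd, ace, bce, bef, cdf, def

so the chain groups are C_0 ≅ Z^6, C_1 ≅ Z^12, C_2 ≅ Z^6.

The boundary map ∂_1: C_1 → C_0 sends each edge [p,q] (with p < q) to q − p. For instance
  ∂be = e − b.
This gives a 6×12 integer matrix of rank 5; reducing to Smith normal form yields diagonal entries (1,1,1,1,1).

Boundary ∂_2: C_2 → C_1 acts by ∂[p,q,r] = [q,r] − [p,r] + [p,q]. For instance
  ∂acd = cd − ad + ac,
  ∂bef = ef − bf + be.
The resulting 12×6 matrix has rank 6, and its Smith normal form has invariant factors (1,1,1,1,1,1).

Now H_k = ker ∂_k / im ∂_{k+1}, so:

  H_0: rank C_0 − rank ∂_1 = 6 − 5 = 1, and the invariant factors of ∂_1 are all 1, so H_0 = Z.
  H_1: rank ker ∂_1 − rank ∂_2 = (12 − 5) − 6 = 1, and the invariant factors of ∂_2 are all 1, so H_1 = Z.
  H_2: rank ker ∂_2 − rank ∂_3 = (6 − 6) − 0 = 0, and there is no ∂_3, so H_2 = 0.

As a check, the Euler characteristic is 6 − 12 + 6 = 0, which agrees with 1 − 1 + 0 = 0.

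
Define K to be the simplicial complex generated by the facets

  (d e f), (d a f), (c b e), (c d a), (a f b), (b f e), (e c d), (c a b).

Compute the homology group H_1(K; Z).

We work with the vertex ordering a < b < c < d < e < f. The simplices of K, each written with vertices in increasing order, are:

  0-simplices (6): a, b, c, d, e, f
  1-simplices (12): ab, ac, ad, af, bc, be, bf, cd, ce, de, df, ef
  2-simplices (8): abc, abf, acd, adf, bce, bef, cde, def

so the chain groups are C_0 ≅ Z^6, C_1 ≅ Z^12, C_2 ≅ Z^8.

∂_1: C_1 → C_0 is given by ∂[p,q] = [q] − [p].
The 6×12 boundary matrix has rank 5 and Smith normal form diag(1,1,1,1,1).

The boundary map ∂_2: C_2 → C_1 sends each 2-simplex [p,q,r] to [q,r] − [p,r] + [p,q]. For instance
  ∂abf = bf − af + ab,
  ∂adf = df − af + ad.
The resulting 12×8 matrix has rank 7, and its Smith normal form has invariant factors (1,1,1,1,1,1,1).

Now H_k = ker ∂_k / im ∂_{k+1}, so:

  H_1: rank ker ∂_1 − rank ∂_2 = (12 − 5) − 7 = 0, and the invariant factors of ∂_2 are all 1, so H_1 = 0.

H_1 = 0.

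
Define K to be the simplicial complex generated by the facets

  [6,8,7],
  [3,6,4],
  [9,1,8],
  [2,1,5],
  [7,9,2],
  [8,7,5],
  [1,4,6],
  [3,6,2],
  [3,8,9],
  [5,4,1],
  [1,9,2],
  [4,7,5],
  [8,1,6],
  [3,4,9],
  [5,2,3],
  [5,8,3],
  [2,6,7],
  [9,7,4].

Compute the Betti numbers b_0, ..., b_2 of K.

b_0 = 1, b_1 = 2, b_2 = 1.

Take the total order 1 < 2 < 3 < 4 < 5 < 6 < 7 < 8 < 9 on the vertex set. Then K (dimension 2) consists of the simplices:

  0-simplices (9): [1], [2], [3], [4], [5], [6], [7], [8], [9]
  1-simplices (27): (27 of them)
  2-simplices (18): [1,2,5], [1,2,9], [1,4,5], [1,4,6], [1,6,8], [1,8,9], [2,3,5], [2,3,6], [2,6,7], [2,7,9], [3,4,6], [3,4,9], [3,5,8], [3,8,9], [4,5,7], [4,7,9], [5,7,8], [6,7,8]

Hence C_0 ≅ Z^9, C_1 ≅ Z^27, C_2 ≅ Z^18.

The boundary map ∂_1: C_1 → C_0 maps an edge to its endpoints' difference, ∂[p,q] = q − p.
The 9×27 boundary matrix has rank 8 and Smith normal form diag(1,1,1,1,1,1,1,1).

The boundary map ∂_2: C_2 → C_1 acts by ∂[p,q,r] = [q,r] − [p,r] + [p,q]. For instance
  ∂[5,7,8] = [7,8] − [5,8] + [5,7],
  ∂[4,7,9] = [7,9] − [4,9] + [4,7].
The 27×18 boundary matrix has rank 17 and Smith normal form diag(1,1,1,1,1,1,1,1,1,1,1,1,1,1,1,1,1).

Now H_k = ker ∂_k / im ∂_{k+1}, so:

  H_0: rank C_0 − rank ∂_1 = 9 − 8 = 1, and the invariant factors of ∂_1 are all 1, so H_0 ≅ Z.
  H_1: rank ker ∂_1 − rank ∂_2 = (27 − 8) − 17 = 2, and the invariant factors of ∂_2 are all 1, so H_1 ≅ Z^2.
  H_2: rank ker ∂_2 − rank ∂_3 = (18 − 17) − 0 = 1, and there is no ∂_3, so H_2 ≅ Z.

Hence the Betti numbers are b_0 = 1, b_1 = 2, b_2 = 1.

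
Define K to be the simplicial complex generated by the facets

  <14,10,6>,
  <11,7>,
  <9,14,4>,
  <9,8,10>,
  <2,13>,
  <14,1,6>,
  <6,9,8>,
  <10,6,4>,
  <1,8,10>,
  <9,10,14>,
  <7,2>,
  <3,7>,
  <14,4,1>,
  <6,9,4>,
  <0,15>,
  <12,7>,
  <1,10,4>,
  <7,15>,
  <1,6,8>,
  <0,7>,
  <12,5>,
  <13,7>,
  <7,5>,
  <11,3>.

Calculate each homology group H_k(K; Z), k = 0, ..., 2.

H_0 ≅ Z^2,  H_1 ≅ Z^4 ⊕ Z/2Z,  H_2 = 0.

K has 16 vertices, 30 edges, 12 triangles.
rank ∂_0 = 0, rank ∂_1 = 14 ⇒ b_0 = 16 − 0 − 14 = 2; all invariant factors of ∂_1 are 1 so no torsion. So H_0 ≅ Z^2.
rank ∂_1 = 14, rank ∂_2 = 12 ⇒ b_1 = 30 − 14 − 12 = 4; ∂_2 has invariant factor(s) [2] giving torsion. So H_1 ≅ Z^4 ⊕ Z/2Z.
rank ∂_2 = 12, rank ∂_3 = 0 ⇒ b_2 = 12 − 12 − 0 = 0. So H_2 ≅ 0.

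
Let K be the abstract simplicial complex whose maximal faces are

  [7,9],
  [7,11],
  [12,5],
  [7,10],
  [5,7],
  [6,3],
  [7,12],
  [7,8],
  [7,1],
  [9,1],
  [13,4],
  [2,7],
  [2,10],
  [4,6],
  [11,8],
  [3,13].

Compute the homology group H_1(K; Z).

Fix the vertex order 1 < 2 < 3 < 4 < 5 < 6 < 7 < 8 < 9 < 10 < 11 < 12 < 13 and write every simplex with vertices in increasing order. Then dim K = 1 and the simplices of K are:

  0-simplices (13): [1], [2], [3], [4], [5], [6], [7], [8], [9], [10], [11], [12], [13]
  1-simplices (16): [1,7], [1,9], [2,7], [2,10], [3,6], [3,13], [4,6], [4,13], [5,7], [5,12], [7,8], [7,9], [7,10], [7,11], [7,12], [8,11]

so the chain groups are C_0 ≅ Z^13, C_1 ≅ Z^16.

Boundary ∂_1: C_1 → C_0 is given by ∂[p,q] = [q] − [p]. For instance
  ∂[8,11] = [11] − [8].
This gives a 13×16 integer matrix of rank 11; reducing to Smith normal form yields diagonal entries (1,1,1,1,1,1,1,1,1,1,1).

Computing H_k = (kernel of ∂_k) / (image of ∂_{k+1}):

  H_1: rank ker ∂_1 − rank ∂_2 = (16 − 11) − 0 = 5, and there is no ∂_2, so H_1 = Z^5.

H_1 = Z^5.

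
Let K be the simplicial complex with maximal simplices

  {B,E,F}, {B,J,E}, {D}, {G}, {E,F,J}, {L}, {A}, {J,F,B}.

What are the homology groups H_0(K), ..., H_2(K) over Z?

H_0 ≅ Z^5,  H_1 = 0,  H_2 ≅ Z.

Order the vertices as A < B < D < E < F < G < J < L. Listing each simplex with vertices in this order, K has dimension 2 with simplices:

  0-simplices (8): A, B, D, E, F, G, J, L
  1-simplices (6): BE, BF, BJ, EF, EJ, FJ
  2-simplices (4): BEF, BEJ, BFJ, EFJ

Hence C_0 ≅ Z^8, C_1 ≅ Z^6, C_2 ≅ Z^4.

The boundary map ∂_1: C_1 → C_0 is given by ∂[p,q] = [q] − [p].
This gives a 8×6 integer matrix of rank 3; reducing to Smith normal form yields diagonal entries (1,1,1).

Boundary ∂_2: C_2 → C_1 maps a triangle to the signed sum of its edges. For instance
  ∂BFJ = FJ − BJ + BF,
  ∂EFJ = FJ − EJ + EF.
This gives a 6×4 integer matrix of rank 3; reducing to Smith normal form yields diagonal entries (1,1,1).

Now H_k = ker ∂_k / im ∂_{k+1}, so:

  H_0: rank C_0 − rank ∂_1 = 8 − 3 = 5, and the invariant factors of ∂_1 are all 1, so H_0 = Z^5.
  H_1: rank ker ∂_1 − rank ∂_2 = (6 − 3) − 3 = 0, and the invariant factors of ∂_2 are all 1, so H_1 = 0.
  H_2: rank ker ∂_2 − rank ∂_3 = (4 − 3) − 0 = 1, and there is no ∂_3, so H_2 = Z.

As a check, the Euler characteristic is 8 − 6 + 4 = 6, which agrees with 5 − 0 + 1 = 6.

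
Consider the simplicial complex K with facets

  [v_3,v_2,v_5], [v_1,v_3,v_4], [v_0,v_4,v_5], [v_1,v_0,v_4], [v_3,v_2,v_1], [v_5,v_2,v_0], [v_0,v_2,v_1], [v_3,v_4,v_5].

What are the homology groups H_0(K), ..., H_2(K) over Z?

Fix the vertex order v_0 < v_1 < v_2 < v_3 < v_4 < v_5 and write every simplex with vertices in increasing order. Then dim K = 2 and the simplices of K are:

  0-simplices (6): [v_0], [v_1], [v_2], [v_3], [v_4], [v_5]
  1-simplices (12): [v_0,v_1], [v_0,v_2], [v_0,v_4], [v_0,v_5], [v_1,v_2], [v_1,v_3], [v_1,v_4], [v_2,v_3], [v_2,v_5], [v_3,v_4], [v_3,v_5], [v_4,v_5]
  2-simplices (8): [v_0,v_1,v_2], [v_0,v_1,v_4], [v_0,v_2,v_5], [v_0,v_4,v_5], [v_1,v_2,v_3], [v_1,v_3,v_4], [v_2,v_3,v_5], [v_3,v_4,v_5]

giving chain groups C_0 ≅ Z^6, C_1 ≅ Z^12, C_2 ≅ Z^8.

Boundary ∂_1: C_1 → C_0 is given by ∂[p,q] = [q] − [p]. For instance
  ∂[v_2,v_3] = [v_3] − [v_2].
As a 6×12 matrix over Z this has rank 5, with invariant factors (1,1,1,1,1).

∂_2: C_2 → C_1 sends each 2-simplex [p,q,r] to [q,r] − [p,r] + [p,q]. For instance
  ∂[v_2,v_3,v_5] = [v_3,v_5] − [v_2,v_5] + [v_2,v_3],
  ∂[v_1,v_3,v_4] = [v_3,v_4] − [v_1,v_4] + [v_1,v_3].
As a 12×8 matrix over Z this has rank 7, with invariant factors (1,1,1,1,1,1,1).

Now H_k = ker ∂_k / im ∂_{k+1}, so:

  H_0: rank C_0 − rank ∂_1 = 6 − 5 = 1, and the invariant factors of ∂_1 are all 1, so H_0 ≅ Z.
  H_1: rank ker ∂_1 − rank ∂_2 = (12 − 5) − 7 = 0, and the invariant factors of ∂_2 are all 1, so H_1 ≅ 0.
  H_2: rank ker ∂_2 − rank ∂_3 = (8 − 7) − 0 = 1, and there is no ∂_3, so H_2 ≅ Z.

As a check, the Euler characteristic is 6 − 12 + 8 = 2, which agrees with 1 − 0 + 1 = 2.

H_0 ≅ Z,  H_1 = 0,  H_2 ≅ Z.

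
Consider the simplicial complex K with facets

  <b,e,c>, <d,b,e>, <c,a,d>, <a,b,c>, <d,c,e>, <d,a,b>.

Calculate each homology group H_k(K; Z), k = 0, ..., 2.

H_0 ≅ Z,  H_1 = 0,  H_2 ≅ Z.

K has 5 vertices, 9 edges, 6 triangles.
rank ∂_0 = 0, rank ∂_1 = 4 ⇒ b_0 = 5 − 0 − 4 = 1; all invariant factors of ∂_1 are 1 so no torsion. So H_0 = Z.
rank ∂_1 = 4, rank ∂_2 = 5 ⇒ b_1 = 9 − 4 − 5 = 0; all invariant factors of ∂_2 are 1 so no torsion. So H_1 = 0.
rank ∂_2 = 5, rank ∂_3 = 0 ⇒ b_2 = 6 − 5 − 0 = 1. So H_2 = Z.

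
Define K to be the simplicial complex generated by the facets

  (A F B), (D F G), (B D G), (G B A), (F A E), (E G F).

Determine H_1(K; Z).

H_1 = Z.

Order the vertices as A < B < D < E < F < G. Listing each simplex with vertices in this order, K has dimension 2 with simplices:

  0-simplices (6): A, B, D, E, F, G
  1-simplices (12): AB, AE, AF, AG, BD, BF, BG, DF, DG, EF, EG, FG
  2-simplices (6): ABF, ABG, AEF, BDG, DFG, EFG

Hence C_0 ≅ Z^6, C_1 ≅ Z^12, C_2 ≅ Z^6.

∂_1: C_1 → C_0 sends each edge [p,q] (with p < q) to q − p. For instance
  ∂EG = G − E.
The 6×12 boundary matrix has rank 5 and Smith normal form diag(1,1,1,1,1).

Boundary ∂_2: C_2 → C_1 sends each 2-simplex [p,q,r] to [q,r] − [p,r] + [p,q]. For instance
  ∂ABF = BF − AF + AB,
  ∂DFG = FG − DG + DF.
The 12×6 boundary matrix has rank 6 and Smith normal form diag(1,1,1,1,1,1).

From H_k ≅ ker(∂_k) / im(∂_{k+1}) we obtain:

  H_1: rank ker ∂_1 − rank ∂_2 = (12 − 5) − 6 = 1, and the invariant factors of ∂_2 are all 1, so H_1 ≅ Z.

(K is a triangulation of the cylinder S^1 x I.)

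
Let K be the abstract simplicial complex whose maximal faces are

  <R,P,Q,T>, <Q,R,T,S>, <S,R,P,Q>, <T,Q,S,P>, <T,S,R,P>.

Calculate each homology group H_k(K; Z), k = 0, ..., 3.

Take the total order P < Q < R < S < T on the vertex set. Then K (dimension 3) consists of the simplices:

  0-simplices (5): P, Q, R, S, T
  1-simplices (10): PQ, PR, PS, PT, QR, QS, QT, RS, RT, ST
  2-simplices (10): PQR, PQS, PQT, PRS, PRT, PST, QRS, QRT, QST, RST
  3-simplices (5): PQRS, PQRT, PQST, PRST, QRST

giving chain groups C_0 ≅ Z^5, C_1 ≅ Z^10, C_2 ≅ Z^10, C_3 ≅ Z^5.

∂_1: C_1 → C_0 is given by ∂[p,q] = [q] − [p]. For instance
  ∂RS = S − R.
The 5×10 boundary matrix has rank 4 and Smith normal form diag(1,1,1,1).

∂_2: C_2 → C_1 maps a triangle to the signed sum of its edges. For instance
  ∂PQS = QS − PS + PQ,
  ∂RST = ST − RT + RS.
This gives a 10×10 integer matrix of rank 6; reducing to Smith normal form yields diagonal entries (1,1,1,1,1,1).

The boundary map ∂_3: C_3 → C_2 sends each 3-simplex σ to the alternating sum Σ_i (−1)^i (σ with its i-th vertex removed). For instance
  ∂QRST = RST − QST + QRT − QRS,
  ∂PQRS = QRS − PRS + PQS − PQR.
This gives a 10×5 integer matrix of rank 4; reducing to Smith normal form yields diagonal entries (1,1,1,1).

Reading off H_k = ker ∂_k / im ∂_{k+1}:

  H_0: rank C_0 − rank ∂_1 = 5 − 4 = 1, and the invariant factors of ∂_1 are all 1, so H_0 ≅ Z.
  H_1: rank ker ∂_1 − rank ∂_2 = (10 − 4) − 6 = 0, and the invariant factors of ∂_2 are all 1, so H_1 ≅ 0.
  H_2: rank ker ∂_2 − rank ∂_3 = (10 − 6) − 4 = 0, and the invariant factors of ∂_3 are all 1, so H_2 ≅ 0.
  H_3: rank ker ∂_3 − rank ∂_4 = (5 − 4) − 0 = 1, and there is no ∂_4, so H_3 ≅ Z.

(K is a triangulation of the 3-sphere S^3.)

H_0 = Z,  H_1 = 0,  H_2 = 0,  H_3 = Z.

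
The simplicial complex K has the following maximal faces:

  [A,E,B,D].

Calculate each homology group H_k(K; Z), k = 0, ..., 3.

H_0 = Z,  H_1 = 0,  H_2 = 0,  H_3 = 0.

Fix the vertex order A < B < D < E and write every simplex with vertices in increasing order. Then dim K = 3 and the simplices of K are:

  0-simplices (4): A, B, D, E
  1-simplices (6): AB, AD, AE, BD, BE, DE
  2-simplices (4): ABD, ABE, ADE, BDE
  3-simplices (1): ABDE

giving chain groups C_0 ≅ Z^4, C_1 ≅ Z^6, C_2 ≅ Z^4, C_3 ≅ Z^1.

The boundary map ∂_1: C_1 → C_0 maps an edge to its endpoints' difference, ∂[p,q] = q − p.
The resulting 4×6 matrix has rank 3, and its Smith normal form has invariant factors (1,1,1).

The boundary map ∂_2: C_2 → C_1 maps a triangle to the signed sum of its edges. For instance
  ∂ABE = BE − AE + AB,
  ∂ADE = DE − AE + AD.
As a 6×4 matrix over Z this has rank 3, with invariant factors (1,1,1).

Boundary ∂_3: C_3 → C_2 sends each 3-simplex σ to the alternating sum Σ_i (−1)^i (σ with its i-th vertex removed). For instance
  ∂ABDE = BDE − ADE + ABE − ABD.
The resulting 4×1 matrix has rank 1, and its Smith normal form has invariant factors (1).

Reading off H_k = ker ∂_k / im ∂_{k+1}:

  H_0: rank C_0 − rank ∂_1 = 4 − 3 = 1, and the invariant factors of ∂_1 are all 1, so H_0 ≅ Z.
  H_1: rank ker ∂_1 − rank ∂_2 = (6 − 3) − 3 = 0, and the invariant factors of ∂_2 are all 1, so H_1 ≅ 0.
  H_2: rank ker ∂_2 − rank ∂_3 = (4 − 3) − 1 = 0, and the invariant factors of ∂_3 are all 1, so H_2 ≅ 0.
  H_3: rank ker ∂_3 − rank ∂_4 = (1 − 1) − 0 = 0, and there is no ∂_4, so H_3 ≅ 0.

As a check, the Euler characteristic is 4 − 6 + 4 − 1 = 1, which agrees with 1 − 0 + 0 − 0 = 1.
(K is a triangulation of the 3-simplex.)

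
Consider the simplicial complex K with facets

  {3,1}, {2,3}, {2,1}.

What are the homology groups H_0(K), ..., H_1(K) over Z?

We work with the vertex ordering 1 < 2 < 3. The simplices of K, each written with vertices in increasing order, are:

  0-simplices (3): [1], [2], [3]
  1-simplices (3): [1,2], [1,3], [2,3]

Hence C_0 ≅ Z^3, C_1 ≅ Z^3.

The boundary map ∂_1: C_1 → C_0 maps an edge to its endpoints' difference, ∂[p,q] = q − p.
This gives a 3×3 integer matrix of rank 2; reducing to Smith normal form yields diagonal entries (1,1).

Now H_k = ker ∂_k / im ∂_{k+1}, so:

  H_0: rank C_0 − rank ∂_1 = 3 − 2 = 1, and the invariant factors of ∂_1 are all 1, so H_0 ≅ Z.
  H_1: rank ker ∂_1 − rank ∂_2 = (3 − 2) − 0 = 1, and there is no ∂_2, so H_1 ≅ Z.

H_0 ≅ Z,  H_1 ≅ Z.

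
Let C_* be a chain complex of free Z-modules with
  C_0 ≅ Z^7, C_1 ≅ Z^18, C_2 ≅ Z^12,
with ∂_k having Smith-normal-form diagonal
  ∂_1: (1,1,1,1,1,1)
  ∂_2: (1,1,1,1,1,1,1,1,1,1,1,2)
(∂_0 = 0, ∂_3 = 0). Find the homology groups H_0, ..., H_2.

H_0: b_0 = 7 − 0 − 6 = 1; torsion from ∂_1 factors > 1: none. So H_0 = Z.
H_1: b_1 = 18 − 6 − 12 = 0; torsion from ∂_2 factors > 1: [2]. So H_1 = Z/2.
H_2: b_2 = 12 − 12 − 0 = 0; torsion from ∂_3 factors > 1: none. So H_2 = 0.

H_0 = Z,  H_1 = Z/2,  H_2 = 0.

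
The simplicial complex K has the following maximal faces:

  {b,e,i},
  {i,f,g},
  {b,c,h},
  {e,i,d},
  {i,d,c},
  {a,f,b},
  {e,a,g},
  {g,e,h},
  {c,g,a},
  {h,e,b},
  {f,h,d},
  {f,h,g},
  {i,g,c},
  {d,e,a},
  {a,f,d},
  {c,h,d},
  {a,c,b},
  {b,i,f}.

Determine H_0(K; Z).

Fix the vertex order a < b < c < d < e < f < g < h < i and write every simplex with vertices in increasing order. Then dim K = 2 and the simplices of K are:

  0-simplices (9): a, b, c, d, e, f, g, h, i
  1-simplices (27): ab, ac, ad, ae, af, ag, bc, be, bf, bh, bi, cd, cg, ch, ci, de, df, dh, di, eg, eh, ei, fg, fh, fi, gh, gi
  2-simplices (18): abc, abf, acg, ade, adf, aeg, bch, beh, bei, bfi, cdh, cdi, cgi, dei, dfh, egh, fgh, fgi

giving chain groups C_0 ≅ Z^9, C_1 ≅ Z^27, C_2 ≅ Z^18.

Boundary ∂_1: C_1 → C_0 is given by ∂[p,q] = [q] − [p]. For instance
  ∂dh = h − d.
As a 9×27 matrix over Z this has rank 8, with invariant factors (1,1,1,1,1,1,1,1).

Boundary ∂_2: C_2 → C_1 sends each 2-simplex [p,q,r] to [q,r] − [p,r] + [p,q]. For instance
  ∂ade = de − ae + ad,
  ∂acg = cg − ag + ac.
This gives a 27×18 integer matrix of rank 17; reducing to Smith normal form yields diagonal entries (1,1,1,1,1,1,1,1,1,1,1,1,1,1,1,1,1).

Computing H_k = (kernel of ∂_k) / (image of ∂_{k+1}):

  H_0: rank C_0 − rank ∂_1 = 9 − 8 = 1, and the invariant factors of ∂_1 are all 1, so H_0 ≅ Z.

H_0 ≅ Z.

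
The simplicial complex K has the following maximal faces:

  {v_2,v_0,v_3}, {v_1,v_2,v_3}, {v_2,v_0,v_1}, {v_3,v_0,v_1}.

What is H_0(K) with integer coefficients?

We work with the vertex ordering v_0 < v_1 < v_2 < v_3. The simplices of K, each written with vertices in increasing order, are:

  0-simplices (4): [v_0], [v_1], [v_2], [v_3]
  1-simplices (6): [v_0,v_1], [v_0,v_2], [v_0,v_3], [v_1,v_2], [v_1,v_3], [v_2,v_3]
  2-simplices (4): [v_0,v_1,v_2], [v_0,v_1,v_3], [v_0,v_2,v_3], [v_1,v_2,v_3]

Hence C_0 ≅ Z^4, C_1 ≅ Z^6, C_2 ≅ Z^4.

Boundary ∂_1: C_1 → C_0 sends each edge [p,q] (with p < q) to q − p. For instance
  ∂[v_0,v_1] = [v_1] − [v_0].
The resulting 4×6 matrix has rank 3, and its Smith normal form has invariant factors (1,1,1).

Boundary ∂_2: C_2 → C_1 sends each 2-simplex [p,q,r] to [q,r] − [p,r] + [p,q]. For instance
  ∂[v_0,v_1,v_3] = [v_1,v_3] − [v_0,v_3] + [v_0,v_1],
  ∂[v_0,v_2,v_3] = [v_2,v_3] − [v_0,v_3] + [v_0,v_2].
This gives a 6×4 integer matrix of rank 3; reducing to Smith normal form yields diagonal entries (1,1,1).

Reading off H_k = ker ∂_k / im ∂_{k+1}:

  H_0: rank C_0 − rank ∂_1 = 4 − 3 = 1, and the invariant factors of ∂_1 are all 1, so H_0 = Z.

(K is a triangulation of the 2-sphere S^2.)

H_0 = Z.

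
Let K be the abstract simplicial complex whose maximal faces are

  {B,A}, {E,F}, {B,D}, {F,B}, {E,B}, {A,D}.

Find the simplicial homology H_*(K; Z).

H_0 ≅ Z,  H_1 ≅ Z^2.

Order the vertices as A < B < D < E < F. Listing each simplex with vertices in this order, K has dimension 1 with simplices:

  0-simplices (5): A, B, D, E, F
  1-simplices (6): AB, AD, BD, BE, BF, EF

so the chain groups are C_0 ≅ Z^5, C_1 ≅ Z^6.

The boundary map ∂_1: C_1 → C_0 sends each edge [p,q] (with p < q) to q − p.
As a 5×6 matrix over Z this has rank 4, with invariant factors (1,1,1,1).

Reading off H_k = ker ∂_k / im ∂_{k+1}:

  H_0: rank C_0 − rank ∂_1 = 5 − 4 = 1, and the invariant factors of ∂_1 are all 1, so H_0 = Z.
  H_1: rank ker ∂_1 − rank ∂_2 = (6 − 4) − 0 = 2, and there is no ∂_2, so H_1 = Z^2.

As a check, the Euler characteristic is 5 − 6 = -1, which agrees with 1 − 2 = -1.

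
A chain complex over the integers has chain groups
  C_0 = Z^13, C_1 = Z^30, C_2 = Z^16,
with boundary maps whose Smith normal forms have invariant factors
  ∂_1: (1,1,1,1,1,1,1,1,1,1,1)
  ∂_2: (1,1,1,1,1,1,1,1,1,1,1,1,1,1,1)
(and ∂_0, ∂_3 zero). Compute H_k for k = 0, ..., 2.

H_0: b_0 = 13 − 0 − 11 = 2; torsion from ∂_1 factors > 1: none. So H_0 ≅ Z^2.
H_1: b_1 = 30 − 11 − 15 = 4; torsion from ∂_2 factors > 1: none. So H_1 ≅ Z^4.
H_2: b_2 = 16 − 15 − 0 = 1; torsion from ∂_3 factors > 1: none. So H_2 ≅ Z.

H_0 ≅ Z^2,  H_1 ≅ Z^4,  H_2 ≅ Z.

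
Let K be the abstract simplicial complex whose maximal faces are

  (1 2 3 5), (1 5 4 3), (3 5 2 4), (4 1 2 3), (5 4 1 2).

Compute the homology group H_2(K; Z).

H_2 ≅ 0.

Take the total order 1 < 2 < 3 < 4 < 5 on the vertex set. Then K (dimension 3) consists of the simplices:

  0-simplices (5): [1], [2], [3], [4], [5]
  1-simplices (10): [1,2], [1,3], [1,4], [1,5], [2,3], [2,4], [2,5], [3,4], [3,5], [4,5]
  2-simplices (10): [1,2,3], [1,2,4], [1,2,5], [1,3,4], [1,3,5], [1,4,5], [2,3,4], [2,3,5], [2,4,5], [3,4,5]
  3-simplices (5): [1,2,3,4], [1,2,3,5], [1,2,4,5], [1,3,4,5], [2,3,4,5]

so the chain groups are C_0 ≅ Z^5, C_1 ≅ Z^10, C_2 ≅ Z^10, C_3 ≅ Z^5.

Boundary ∂_1: C_1 → C_0 maps an edge to its endpoints' difference, ∂[p,q] = q − p. For instance
  ∂[1,3] = [3] − [1].
As a 5×10 matrix over Z this has rank 4, with invariant factors (1,1,1,1).

The boundary map ∂_2: C_2 → C_1 acts by ∂[p,q,r] = [q,r] − [p,r] + [p,q]. For instance
  ∂[1,3,5] = [3,5] − [1,5] + [1,3],
  ∂[1,2,3] = [2,3] − [1,3] + [1,2].
This gives a 10×10 integer matrix of rank 6; reducing to Smith normal form yields diagonal entries (1,1,1,1,1,1).

∂_3: C_3 → C_2 sends each 3-simplex σ to the alternating sum Σ_i (−1)^i (σ with its i-th vertex removed). For instance
  ∂[2,3,4,5] = [3,4,5] − [2,4,5] + [2,3,5] − [2,3,4],
  ∂[1,3,4,5] = [3,4,5] − [1,4,5] + [1,3,5] − [1,3,4].
The 10×5 boundary matrix has rank 4 and Smith normal form diag(1,1,1,1).

From H_k ≅ ker(∂_k) / im(∂_{k+1}) we obtain:

  H_2: rank ker ∂_2 − rank ∂_3 = (10 − 6) − 4 = 0, and the invariant factors of ∂_3 are all 1, so H_2 ≅ 0.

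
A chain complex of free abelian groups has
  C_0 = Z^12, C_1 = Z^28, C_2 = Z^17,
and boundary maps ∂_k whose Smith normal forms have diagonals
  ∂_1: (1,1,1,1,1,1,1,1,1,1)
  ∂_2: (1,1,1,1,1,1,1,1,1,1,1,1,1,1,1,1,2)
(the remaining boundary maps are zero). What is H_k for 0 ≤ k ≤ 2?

H_0 ≅ Z^2,  H_1 ≅ Z ⊕ Z/2,  H_2 = 0.

H_0: b_0 = 12 − 0 − 10 = 2; torsion from ∂_1 factors > 1: none. So H_0 ≅ Z^2.
H_1: b_1 = 28 − 10 − 17 = 1; torsion from ∂_2 factors > 1: [2]. So H_1 ≅ Z ⊕ Z/2.
H_2: b_2 = 17 − 17 − 0 = 0; torsion from ∂_3 factors > 1: none. So H_2 ≅ 0.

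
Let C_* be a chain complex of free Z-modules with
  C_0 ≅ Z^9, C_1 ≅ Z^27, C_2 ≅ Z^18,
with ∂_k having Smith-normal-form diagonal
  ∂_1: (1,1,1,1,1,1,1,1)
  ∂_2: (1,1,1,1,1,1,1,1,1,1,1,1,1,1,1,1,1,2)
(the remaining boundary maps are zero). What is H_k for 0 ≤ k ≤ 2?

H_0 = Z,  H_1 = Z ⊕ Z_2,  H_2 = 0.

H_0: b_0 = 9 − 0 − 8 = 1; torsion from ∂_1 factors > 1: none. So H_0 = Z.
H_1: b_1 = 27 − 8 − 18 = 1; torsion from ∂_2 factors > 1: [2]. So H_1 = Z ⊕ Z_2.
H_2: b_2 = 18 − 18 − 0 = 0; torsion from ∂_3 factors > 1: none. So H_2 = 0.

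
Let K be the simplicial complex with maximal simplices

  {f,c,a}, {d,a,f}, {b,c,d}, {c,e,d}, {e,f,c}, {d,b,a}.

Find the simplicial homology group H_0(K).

H_0 = Z.

We work with the vertex ordering a < b < c < d < e < f. The simplices of K, each written with vertices in increasing order, are:

  0-simplices (6): a, b, c, d, e, f
  1-simplices (12): ab, ac, ad, af, bc, bd, cd, ce, cf, de, df, ef
  2-simplices (6): abd, acf, adf, bcd, cde, cef

giving chain groups C_0 ≅ Z^6, C_1 ≅ Z^12, C_2 ≅ Z^6.

The boundary map ∂_1: C_1 → C_0 is given by ∂[p,q] = [q] − [p]. For instance
  ∂bd = d − b.
The 6×12 boundary matrix has rank 5 and Smith normal form diag(1,1,1,1,1).

The boundary map ∂_2: C_2 → C_1 acts by ∂[p,q,r] = [q,r] − [p,r] + [p,q]. For instance
  ∂cef = ef − cf + ce,
  ∂abd = bd − ad + ab.
As a 12×6 matrix over Z this has rank 6, with invariant factors (1,1,1,1,1,1).

Computing H_k = (kernel of ∂_k) / (image of ∂_{k+1}):

  H_0: rank C_0 − rank ∂_1 = 6 − 5 = 1, and the invariant factors of ∂_1 are all 1, so H_0 = Z.

(K is a triangulation of the cylinder S^1 x I.)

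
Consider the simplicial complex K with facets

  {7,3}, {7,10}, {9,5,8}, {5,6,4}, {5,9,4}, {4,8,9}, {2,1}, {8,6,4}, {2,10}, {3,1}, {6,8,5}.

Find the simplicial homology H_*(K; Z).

Take the total order 1 < 2 < 3 < 4 < 5 < 6 < 7 < 8 < 9 < 10 on the vertex set. Then K (dimension 2) consists of the simplices:

  0-simplices (10): [1], [2], [3], [4], [5], [6], [7], [8], [9], [10]
  1-simplices (14): [1,2], [1,3], [2,10], [3,7], [4,5], [4,6], [4,8], [4,9], [5,6], [5,8], [5,9], [6,8], [7,10], [8,9]
  2-simplices (6): [4,5,6], [4,5,9], [4,6,8], [4,8,9], [5,6,8], [5,8,9]

so the chain groups are C_0 ≅ Z^10, C_1 ≅ Z^14, C_2 ≅ Z^6.

∂_1: C_1 → C_0 is given by ∂[p,q] = [q] − [p].
The 10×14 boundary matrix has rank 8 and Smith normal form diag(1,1,1,1,1,1,1,1).

The boundary map ∂_2: C_2 → C_1 sends each 2-simplex [p,q,r] to [q,r] − [p,r] + [p,q]. For instance
  ∂[5,6,8] = [6,8] − [5,8] + [5,6],
  ∂[5,8,9] = [8,9] − [5,9] + [5,8].
The resulting 14×6 matrix has rank 5, and its Smith normal form has invariant factors (1,1,1,1,1).

Now H_k = ker ∂_k / im ∂_{k+1}, so:

  H_0: rank C_0 − rank ∂_1 = 10 − 8 = 2, and the invariant factors of ∂_1 are all 1, so H_0 = Z^2.
  H_1: rank ker ∂_1 − rank ∂_2 = (14 − 8) − 5 = 1, and the invariant factors of ∂_2 are all 1, so H_1 = Z.
  H_2: rank ker ∂_2 − rank ∂_3 = (6 − 5) − 0 = 1, and there is no ∂_3, so H_2 = Z.

(K is a triangulation of the disjoint union of the 2-sphere S^2 and the circle S^1.)

H_0 = Z^2,  H_1 = Z,  H_2 = Z.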